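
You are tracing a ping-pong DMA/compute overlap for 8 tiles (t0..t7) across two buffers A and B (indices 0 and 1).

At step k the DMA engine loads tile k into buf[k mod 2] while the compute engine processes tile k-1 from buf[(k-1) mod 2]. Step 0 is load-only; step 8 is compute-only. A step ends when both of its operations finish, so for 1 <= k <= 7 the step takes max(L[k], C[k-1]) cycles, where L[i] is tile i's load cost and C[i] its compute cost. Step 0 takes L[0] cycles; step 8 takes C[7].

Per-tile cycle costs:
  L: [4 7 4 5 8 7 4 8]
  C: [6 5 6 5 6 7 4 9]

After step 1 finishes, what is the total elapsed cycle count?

end_cycle[1] = 11

k=0 load=t0/4c comp=- wait=4 total=4
k=1 load=t1/7c comp=t0/6c wait=7 total=11
k=2 load=t2/4c comp=t1/5c wait=5 total=16
k=3 load=t3/5c comp=t2/6c wait=6 total=22
k=4 load=t4/8c comp=t3/5c wait=8 total=30
k=5 load=t5/7c comp=t4/6c wait=7 total=37
k=6 load=t6/4c comp=t5/7c wait=7 total=44
k=7 load=t7/8c comp=t6/4c wait=8 total=52
k=8 load=- comp=t7/9c wait=9 total=61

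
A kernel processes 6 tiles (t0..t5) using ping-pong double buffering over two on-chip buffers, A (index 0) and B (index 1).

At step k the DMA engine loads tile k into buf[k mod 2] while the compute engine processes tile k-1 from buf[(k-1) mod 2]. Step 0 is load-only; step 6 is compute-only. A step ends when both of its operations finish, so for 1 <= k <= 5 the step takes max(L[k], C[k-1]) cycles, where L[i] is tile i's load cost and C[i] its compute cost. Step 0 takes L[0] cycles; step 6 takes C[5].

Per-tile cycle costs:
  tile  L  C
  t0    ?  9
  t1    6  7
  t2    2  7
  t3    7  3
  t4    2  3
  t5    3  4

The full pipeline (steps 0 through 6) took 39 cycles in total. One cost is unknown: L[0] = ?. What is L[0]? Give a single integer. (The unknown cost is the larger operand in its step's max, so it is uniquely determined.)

step 0: dur = L[0]=? = L[0]  (unknown; binding)
step 1: dur = max(L[1]=6, C[0]=9) = 9
step 2: dur = max(L[2]=2, C[1]=7) = 7
step 3: dur = max(L[3]=7, C[2]=7) = 7
step 4: dur = max(L[4]=2, C[3]=3) = 3
step 5: dur = max(L[5]=3, C[4]=3) = 3
step 6: dur = C[5]=4 = 4
sum of known step durations = 33
dur[0] = total - known = 39 - 33 = 6
L[0] is the binding max in step 0, so L[0] = dur[0] = 6

L[0] = 6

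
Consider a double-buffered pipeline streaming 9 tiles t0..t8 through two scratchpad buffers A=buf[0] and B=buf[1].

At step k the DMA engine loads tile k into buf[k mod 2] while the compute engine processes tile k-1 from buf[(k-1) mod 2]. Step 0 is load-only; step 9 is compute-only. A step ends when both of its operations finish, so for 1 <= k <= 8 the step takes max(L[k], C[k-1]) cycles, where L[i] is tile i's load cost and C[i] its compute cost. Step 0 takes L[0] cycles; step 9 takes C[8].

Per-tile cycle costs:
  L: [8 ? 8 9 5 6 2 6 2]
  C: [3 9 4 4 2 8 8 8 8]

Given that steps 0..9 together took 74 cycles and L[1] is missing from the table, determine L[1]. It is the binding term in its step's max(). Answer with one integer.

step 0 = dur = L[0]=8 = 8
step 1 = dur = max(L[1]=?, C[0]=3) = L[1]  (unknown; binding)
step 2 = dur = max(L[2]=8, C[1]=9) = 9
step 3 = dur = max(L[3]=9, C[2]=4) = 9
step 4 = dur = max(L[4]=5, C[3]=4) = 5
step 5 = dur = max(L[5]=6, C[4]=2) = 6
step 6 = dur = max(L[6]=2, C[5]=8) = 8
step 7 = dur = max(L[7]=6, C[6]=8) = 8
step 8 = dur = max(L[8]=2, C[7]=8) = 8
step 9 = dur = C[8]=8 = 8
sum of known step durations = 69
dur[1] = total - known = 74 - 69 = 5
L[1] is the binding max in step 1, so L[1] = dur[1] = 5

L[1] = 5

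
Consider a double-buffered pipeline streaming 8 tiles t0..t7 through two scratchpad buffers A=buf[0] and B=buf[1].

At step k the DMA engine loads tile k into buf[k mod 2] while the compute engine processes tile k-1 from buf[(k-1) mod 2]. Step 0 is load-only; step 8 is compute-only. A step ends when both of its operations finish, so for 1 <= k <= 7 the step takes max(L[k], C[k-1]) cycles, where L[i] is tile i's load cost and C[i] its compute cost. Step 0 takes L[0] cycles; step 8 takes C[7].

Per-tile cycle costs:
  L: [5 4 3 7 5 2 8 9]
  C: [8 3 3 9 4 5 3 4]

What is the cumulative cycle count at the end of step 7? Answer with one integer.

end_cycle[7] = 53

step 0: L[0]=5 → dur=5, Σ=5 | A=load:t0 B=idle [load-only]
step 1: L[1]=4 C[0]=8 → dur=8, Σ=13 | A=compute:t0 B=load:t1 [compute-bound]
step 2: L[2]=3 C[1]=3 → dur=3, Σ=16 | A=load:t2 B=compute:t1 [tied]
step 3: L[3]=7 C[2]=3 → dur=7, Σ=23 | A=compute:t2 B=load:t3 [load-bound]
step 4: L[4]=5 C[3]=9 → dur=9, Σ=32 | A=load:t4 B=compute:t3 [compute-bound]
step 5: L[5]=2 C[4]=4 → dur=4, Σ=36 | A=compute:t4 B=load:t5 [compute-bound]
step 6: L[6]=8 C[5]=5 → dur=8, Σ=44 | A=load:t6 B=compute:t5 [load-bound]
step 7: L[7]=9 C[6]=3 → dur=9, Σ=53 | A=compute:t6 B=load:t7 [load-bound]
step 8: C[7]=4 → dur=4, Σ=57 | A=idle B=compute:t7 [compute-only]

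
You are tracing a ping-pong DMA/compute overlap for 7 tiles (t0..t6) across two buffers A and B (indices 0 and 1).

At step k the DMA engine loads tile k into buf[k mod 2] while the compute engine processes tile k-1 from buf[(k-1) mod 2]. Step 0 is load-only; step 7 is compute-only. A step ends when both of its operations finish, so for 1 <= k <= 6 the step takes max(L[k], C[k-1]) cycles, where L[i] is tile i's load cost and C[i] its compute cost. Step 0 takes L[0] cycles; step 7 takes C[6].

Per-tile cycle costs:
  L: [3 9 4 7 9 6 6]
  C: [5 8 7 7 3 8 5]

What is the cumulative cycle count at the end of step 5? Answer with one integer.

  0. 3=3c; end=3; A:t0 B:-
  1. max(9,5)=9c; end=12; A:t0 B:t1
  2. max(4,8)=8c; end=20; A:t2 B:t1
  3. max(7,7)=7c; end=27; A:t2 B:t3
  4. max(9,7)=9c; end=36; A:t4 B:t3
  5. max(6,3)=6c; end=42; A:t4 B:t5
  6. max(6,8)=8c; end=50; A:t6 B:t5
  7. 5=5c; end=55; A:t6 B:t5

end_cycle[5] = 42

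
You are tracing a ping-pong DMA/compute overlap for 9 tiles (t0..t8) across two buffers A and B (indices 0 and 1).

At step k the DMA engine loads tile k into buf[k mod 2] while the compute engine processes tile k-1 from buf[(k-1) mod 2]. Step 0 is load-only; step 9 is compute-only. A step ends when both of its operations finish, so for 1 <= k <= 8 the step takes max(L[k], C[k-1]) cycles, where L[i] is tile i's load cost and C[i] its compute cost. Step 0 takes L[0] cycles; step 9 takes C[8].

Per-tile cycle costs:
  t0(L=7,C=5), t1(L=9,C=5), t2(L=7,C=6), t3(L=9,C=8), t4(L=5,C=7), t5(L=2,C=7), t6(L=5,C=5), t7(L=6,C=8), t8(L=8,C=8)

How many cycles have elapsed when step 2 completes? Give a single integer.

end_cycle[2] = 23

k=0 load=t0/7c comp=- wait=7 total=7
k=1 load=t1/9c comp=t0/5c wait=9 total=16
k=2 load=t2/7c comp=t1/5c wait=7 total=23
k=3 load=t3/9c comp=t2/6c wait=9 total=32
k=4 load=t4/5c comp=t3/8c wait=8 total=40
k=5 load=t5/2c comp=t4/7c wait=7 total=47
k=6 load=t6/5c comp=t5/7c wait=7 total=54
k=7 load=t7/6c comp=t6/5c wait=6 total=60
k=8 load=t8/8c comp=t7/8c wait=8 total=68
k=9 load=- comp=t8/8c wait=8 total=76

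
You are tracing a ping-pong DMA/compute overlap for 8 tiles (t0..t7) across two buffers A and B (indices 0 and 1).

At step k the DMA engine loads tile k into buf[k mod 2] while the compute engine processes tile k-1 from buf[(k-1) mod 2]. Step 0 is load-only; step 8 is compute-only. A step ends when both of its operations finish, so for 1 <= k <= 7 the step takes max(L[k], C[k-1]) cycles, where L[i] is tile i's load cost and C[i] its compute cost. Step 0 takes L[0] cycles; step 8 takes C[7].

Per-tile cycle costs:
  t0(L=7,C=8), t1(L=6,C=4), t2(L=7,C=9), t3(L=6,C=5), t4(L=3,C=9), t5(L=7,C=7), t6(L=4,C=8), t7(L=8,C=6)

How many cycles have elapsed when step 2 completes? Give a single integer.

step 0: L[0]=7 → dur=7, Σ=7 | A=load:t0 B=idle [load-only]
step 1: L[1]=6 C[0]=8 → dur=8, Σ=15 | A=compute:t0 B=load:t1 [compute-bound]
step 2: L[2]=7 C[1]=4 → dur=7, Σ=22 | A=load:t2 B=compute:t1 [load-bound]
step 3: L[3]=6 C[2]=9 → dur=9, Σ=31 | A=compute:t2 B=load:t3 [compute-bound]
step 4: L[4]=3 C[3]=5 → dur=5, Σ=36 | A=load:t4 B=compute:t3 [compute-bound]
step 5: L[5]=7 C[4]=9 → dur=9, Σ=45 | A=compute:t4 B=load:t5 [compute-bound]
step 6: L[6]=4 C[5]=7 → dur=7, Σ=52 | A=load:t6 B=compute:t5 [compute-bound]
step 7: L[7]=8 C[6]=8 → dur=8, Σ=60 | A=compute:t6 B=load:t7 [tied]
step 8: C[7]=6 → dur=6, Σ=66 | A=idle B=compute:t7 [compute-only]

end_cycle[2] = 22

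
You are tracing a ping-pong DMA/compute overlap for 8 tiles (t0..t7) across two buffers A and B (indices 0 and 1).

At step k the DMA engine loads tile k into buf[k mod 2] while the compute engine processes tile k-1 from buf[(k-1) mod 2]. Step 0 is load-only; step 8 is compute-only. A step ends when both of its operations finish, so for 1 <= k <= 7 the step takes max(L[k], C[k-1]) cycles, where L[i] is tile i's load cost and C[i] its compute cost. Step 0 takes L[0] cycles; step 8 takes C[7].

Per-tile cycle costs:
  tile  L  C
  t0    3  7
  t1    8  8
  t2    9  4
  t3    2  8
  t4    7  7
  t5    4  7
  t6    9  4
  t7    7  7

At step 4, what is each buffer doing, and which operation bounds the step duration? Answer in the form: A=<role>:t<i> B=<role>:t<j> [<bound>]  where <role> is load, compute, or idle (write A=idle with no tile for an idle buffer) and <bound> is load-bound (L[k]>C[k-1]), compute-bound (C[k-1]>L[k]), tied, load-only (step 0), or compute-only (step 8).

step 4: A=load:t4 B=compute:t3 [compute-bound]

[0] DMA t0→A (3c) ∥ CU idle ⇒ 3c, clock 3
[1] DMA t1→B (8c) ∥ CU A:t0 (7c) ⇒ 8c, clock 11
[2] DMA t2→A (9c) ∥ CU B:t1 (8c) ⇒ 9c, clock 20
[3] DMA t3→B (2c) ∥ CU A:t2 (4c) ⇒ 4c, clock 24
[4] DMA t4→A (7c) ∥ CU B:t3 (8c) ⇒ 8c, clock 32
[5] DMA t5→B (4c) ∥ CU A:t4 (7c) ⇒ 7c, clock 39
[6] DMA t6→A (9c) ∥ CU B:t5 (7c) ⇒ 9c, clock 48
[7] DMA t7→B (7c) ∥ CU A:t6 (4c) ⇒ 7c, clock 55
[8] DMA idle ∥ CU B:t7 (7c) ⇒ 7c, clock 62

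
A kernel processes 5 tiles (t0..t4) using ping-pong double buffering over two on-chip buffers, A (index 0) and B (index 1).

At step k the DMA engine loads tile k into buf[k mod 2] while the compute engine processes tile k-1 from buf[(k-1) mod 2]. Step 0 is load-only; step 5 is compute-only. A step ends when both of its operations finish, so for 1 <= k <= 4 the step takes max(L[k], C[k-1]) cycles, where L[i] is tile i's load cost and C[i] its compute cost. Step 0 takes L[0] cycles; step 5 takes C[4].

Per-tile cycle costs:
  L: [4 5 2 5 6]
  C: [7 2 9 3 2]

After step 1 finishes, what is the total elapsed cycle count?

k=0 load=t0/4c comp=- wait=4 total=4
k=1 load=t1/5c comp=t0/7c wait=7 total=11
k=2 load=t2/2c comp=t1/2c wait=2 total=13
k=3 load=t3/5c comp=t2/9c wait=9 total=22
k=4 load=t4/6c comp=t3/3c wait=6 total=28
k=5 load=- comp=t4/2c wait=2 total=30

end_cycle[1] = 11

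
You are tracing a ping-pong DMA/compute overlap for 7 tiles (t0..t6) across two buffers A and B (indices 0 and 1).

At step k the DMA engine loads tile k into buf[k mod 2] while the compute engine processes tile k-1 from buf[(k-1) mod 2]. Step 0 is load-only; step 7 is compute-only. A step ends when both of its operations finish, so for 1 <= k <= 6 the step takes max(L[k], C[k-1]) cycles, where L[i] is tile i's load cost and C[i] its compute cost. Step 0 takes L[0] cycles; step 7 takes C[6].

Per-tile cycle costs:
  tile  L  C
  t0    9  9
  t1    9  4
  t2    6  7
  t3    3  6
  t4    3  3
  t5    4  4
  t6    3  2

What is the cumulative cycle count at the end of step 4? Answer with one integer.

  0. 9=9c; end=9; A:t0 B:-
  1. max(9,9)=9c; end=18; A:t0 B:t1
  2. max(6,4)=6c; end=24; A:t2 B:t1
  3. max(3,7)=7c; end=31; A:t2 B:t3
  4. max(3,6)=6c; end=37; A:t4 B:t3
  5. max(4,3)=4c; end=41; A:t4 B:t5
  6. max(3,4)=4c; end=45; A:t6 B:t5
  7. 2=2c; end=47; A:t6 B:t5

end_cycle[4] = 37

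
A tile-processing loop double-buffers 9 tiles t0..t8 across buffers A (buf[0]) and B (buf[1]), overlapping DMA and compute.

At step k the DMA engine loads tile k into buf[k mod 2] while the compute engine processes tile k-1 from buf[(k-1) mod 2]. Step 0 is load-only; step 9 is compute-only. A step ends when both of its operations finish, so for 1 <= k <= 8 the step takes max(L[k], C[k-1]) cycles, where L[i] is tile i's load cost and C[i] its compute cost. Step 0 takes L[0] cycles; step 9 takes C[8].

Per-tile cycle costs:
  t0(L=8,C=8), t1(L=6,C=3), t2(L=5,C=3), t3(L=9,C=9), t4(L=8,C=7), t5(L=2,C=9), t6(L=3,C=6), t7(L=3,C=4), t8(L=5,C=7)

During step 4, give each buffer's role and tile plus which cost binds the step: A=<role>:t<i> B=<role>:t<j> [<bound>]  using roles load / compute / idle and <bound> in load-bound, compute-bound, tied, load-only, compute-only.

[0] DMA t0→A (8c) ∥ CU idle ⇒ 8c, clock 8
[1] DMA t1→B (6c) ∥ CU A:t0 (8c) ⇒ 8c, clock 16
[2] DMA t2→A (5c) ∥ CU B:t1 (3c) ⇒ 5c, clock 21
[3] DMA t3→B (9c) ∥ CU A:t2 (3c) ⇒ 9c, clock 30
[4] DMA t4→A (8c) ∥ CU B:t3 (9c) ⇒ 9c, clock 39
[5] DMA t5→B (2c) ∥ CU A:t4 (7c) ⇒ 7c, clock 46
[6] DMA t6→A (3c) ∥ CU B:t5 (9c) ⇒ 9c, clock 55
[7] DMA t7→B (3c) ∥ CU A:t6 (6c) ⇒ 6c, clock 61
[8] DMA t8→A (5c) ∥ CU B:t7 (4c) ⇒ 5c, clock 66
[9] DMA idle ∥ CU A:t8 (7c) ⇒ 7c, clock 73

step 4: A=load:t4 B=compute:t3 [compute-bound]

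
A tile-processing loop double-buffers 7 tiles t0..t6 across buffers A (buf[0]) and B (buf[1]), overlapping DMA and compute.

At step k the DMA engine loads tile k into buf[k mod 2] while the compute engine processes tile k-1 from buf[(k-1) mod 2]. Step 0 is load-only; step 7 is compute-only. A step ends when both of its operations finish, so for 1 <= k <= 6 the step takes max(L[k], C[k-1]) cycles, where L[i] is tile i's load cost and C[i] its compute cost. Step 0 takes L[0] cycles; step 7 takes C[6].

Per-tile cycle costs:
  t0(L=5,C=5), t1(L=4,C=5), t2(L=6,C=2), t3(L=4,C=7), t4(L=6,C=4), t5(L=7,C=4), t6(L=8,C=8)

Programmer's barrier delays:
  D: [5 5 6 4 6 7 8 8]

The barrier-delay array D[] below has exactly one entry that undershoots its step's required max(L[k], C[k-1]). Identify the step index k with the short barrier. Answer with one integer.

hazard at step 4

k=0 barrier L[0]=5→5c, D[0]=5 ok
k=1 barrier max(L[1]=4,C[0]=5)→5c, D[1]=5 ok
k=2 barrier max(L[2]=6,C[1]=5)→6c, D[2]=6 ok
k=3 barrier max(L[3]=4,C[2]=2)→4c, D[3]=4 ok
k=4 barrier max(L[4]=6,C[3]=7)→7c, D[4]=6 SHORT
k=5 barrier max(L[5]=7,C[4]=4)→7c, D[5]=7 ok
k=6 barrier max(L[6]=8,C[5]=4)→8c, D[6]=8 ok
k=7 barrier C[6]=8→8c, D[7]=8 ok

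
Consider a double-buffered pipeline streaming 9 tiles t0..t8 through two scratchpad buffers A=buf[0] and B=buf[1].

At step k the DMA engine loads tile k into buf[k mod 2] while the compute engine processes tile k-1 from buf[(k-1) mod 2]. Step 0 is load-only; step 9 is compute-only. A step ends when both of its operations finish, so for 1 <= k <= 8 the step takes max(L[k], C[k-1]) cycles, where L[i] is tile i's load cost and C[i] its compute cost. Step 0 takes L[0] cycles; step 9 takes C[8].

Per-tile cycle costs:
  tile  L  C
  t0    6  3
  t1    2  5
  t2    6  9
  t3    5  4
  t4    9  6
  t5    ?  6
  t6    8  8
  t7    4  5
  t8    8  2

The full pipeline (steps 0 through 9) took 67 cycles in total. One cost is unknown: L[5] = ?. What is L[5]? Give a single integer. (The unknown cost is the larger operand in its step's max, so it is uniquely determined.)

L[5] = 8

step 0 | dur = L[0]=6 = 6
step 1 | dur = max(L[1]=2, C[0]=3) = 3
step 2 | dur = max(L[2]=6, C[1]=5) = 6
step 3 | dur = max(L[3]=5, C[2]=9) = 9
step 4 | dur = max(L[4]=9, C[3]=4) = 9
step 5 | dur = max(L[5]=?, C[4]=6) = L[5]  (unknown; binding)
step 6 | dur = max(L[6]=8, C[5]=6) = 8
step 7 | dur = max(L[7]=4, C[6]=8) = 8
step 8 | dur = max(L[8]=8, C[7]=5) = 8
step 9 | dur = C[8]=2 = 2
sum of known step durations = 59
dur[5] = total - known = 67 - 59 = 8
L[5] is the binding max in step 5, so L[5] = dur[5] = 8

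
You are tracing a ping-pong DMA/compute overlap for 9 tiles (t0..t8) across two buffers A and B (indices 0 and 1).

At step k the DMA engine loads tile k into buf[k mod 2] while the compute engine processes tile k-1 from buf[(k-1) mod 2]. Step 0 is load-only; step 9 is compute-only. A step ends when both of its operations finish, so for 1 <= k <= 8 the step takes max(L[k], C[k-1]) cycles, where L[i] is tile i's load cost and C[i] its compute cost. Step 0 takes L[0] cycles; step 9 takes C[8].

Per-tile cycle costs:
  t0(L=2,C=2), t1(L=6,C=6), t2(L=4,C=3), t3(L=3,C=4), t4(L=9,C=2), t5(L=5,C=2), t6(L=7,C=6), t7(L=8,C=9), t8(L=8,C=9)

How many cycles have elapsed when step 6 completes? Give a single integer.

end_cycle[6] = 38

step 0: L[0]=2 → dur=2, Σ=2 | A=load:t0 B=idle [load-only]
step 1: L[1]=6 C[0]=2 → dur=6, Σ=8 | A=compute:t0 B=load:t1 [load-bound]
step 2: L[2]=4 C[1]=6 → dur=6, Σ=14 | A=load:t2 B=compute:t1 [compute-bound]
step 3: L[3]=3 C[2]=3 → dur=3, Σ=17 | A=compute:t2 B=load:t3 [tied]
step 4: L[4]=9 C[3]=4 → dur=9, Σ=26 | A=load:t4 B=compute:t3 [load-bound]
step 5: L[5]=5 C[4]=2 → dur=5, Σ=31 | A=compute:t4 B=load:t5 [load-bound]
step 6: L[6]=7 C[5]=2 → dur=7, Σ=38 | A=load:t6 B=compute:t5 [load-bound]
step 7: L[7]=8 C[6]=6 → dur=8, Σ=46 | A=compute:t6 B=load:t7 [load-bound]
step 8: L[8]=8 C[7]=9 → dur=9, Σ=55 | A=load:t8 B=compute:t7 [compute-bound]
step 9: C[8]=9 → dur=9, Σ=64 | A=compute:t8 B=idle [compute-only]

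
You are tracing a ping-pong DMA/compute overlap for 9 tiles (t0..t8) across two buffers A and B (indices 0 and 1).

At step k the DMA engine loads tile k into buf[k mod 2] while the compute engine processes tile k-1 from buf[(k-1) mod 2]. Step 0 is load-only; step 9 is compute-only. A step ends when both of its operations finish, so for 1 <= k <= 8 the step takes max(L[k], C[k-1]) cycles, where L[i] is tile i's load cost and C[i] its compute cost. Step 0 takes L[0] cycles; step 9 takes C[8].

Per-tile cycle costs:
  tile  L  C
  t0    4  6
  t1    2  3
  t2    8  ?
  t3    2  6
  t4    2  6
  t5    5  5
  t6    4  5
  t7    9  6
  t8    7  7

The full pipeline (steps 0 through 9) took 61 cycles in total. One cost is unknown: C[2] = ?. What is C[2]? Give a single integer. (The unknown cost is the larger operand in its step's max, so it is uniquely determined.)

step 0 → dur = L[0]=4 = 4
step 1 → dur = max(L[1]=2, C[0]=6) = 6
step 2 → dur = max(L[2]=8, C[1]=3) = 8
step 3 → dur = max(L[3]=2, C[2]=?) = C[2]  (unknown; binding)
step 4 → dur = max(L[4]=2, C[3]=6) = 6
step 5 → dur = max(L[5]=5, C[4]=6) = 6
step 6 → dur = max(L[6]=4, C[5]=5) = 5
step 7 → dur = max(L[7]=9, C[6]=5) = 9
step 8 → dur = max(L[8]=7, C[7]=6) = 7
step 9 → dur = C[8]=7 = 7
sum of known step durations = 58
dur[3] = total - known = 61 - 58 = 3
C[2] is the binding max in step 3, so C[2] = dur[3] = 3

C[2] = 3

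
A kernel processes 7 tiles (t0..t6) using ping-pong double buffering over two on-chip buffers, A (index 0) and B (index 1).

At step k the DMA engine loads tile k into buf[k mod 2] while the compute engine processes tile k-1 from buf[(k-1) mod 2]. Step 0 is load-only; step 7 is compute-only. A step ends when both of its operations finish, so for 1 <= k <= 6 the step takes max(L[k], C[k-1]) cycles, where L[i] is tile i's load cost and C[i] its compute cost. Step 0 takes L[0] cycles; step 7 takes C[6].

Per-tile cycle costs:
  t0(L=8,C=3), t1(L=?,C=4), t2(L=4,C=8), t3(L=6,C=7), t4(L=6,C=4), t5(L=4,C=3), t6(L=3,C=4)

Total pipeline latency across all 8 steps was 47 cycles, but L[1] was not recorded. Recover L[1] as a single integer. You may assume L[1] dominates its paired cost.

L[1] = 9

step 0: dur = L[0]=8 = 8
step 1: dur = max(L[1]=?, C[0]=3) = L[1]  (unknown; binding)
step 2: dur = max(L[2]=4, C[1]=4) = 4
step 3: dur = max(L[3]=6, C[2]=8) = 8
step 4: dur = max(L[4]=6, C[3]=7) = 7
step 5: dur = max(L[5]=4, C[4]=4) = 4
step 6: dur = max(L[6]=3, C[5]=3) = 3
step 7: dur = C[6]=4 = 4
sum of known step durations = 38
dur[1] = total - known = 47 - 38 = 9
L[1] is the binding max in step 1, so L[1] = dur[1] = 9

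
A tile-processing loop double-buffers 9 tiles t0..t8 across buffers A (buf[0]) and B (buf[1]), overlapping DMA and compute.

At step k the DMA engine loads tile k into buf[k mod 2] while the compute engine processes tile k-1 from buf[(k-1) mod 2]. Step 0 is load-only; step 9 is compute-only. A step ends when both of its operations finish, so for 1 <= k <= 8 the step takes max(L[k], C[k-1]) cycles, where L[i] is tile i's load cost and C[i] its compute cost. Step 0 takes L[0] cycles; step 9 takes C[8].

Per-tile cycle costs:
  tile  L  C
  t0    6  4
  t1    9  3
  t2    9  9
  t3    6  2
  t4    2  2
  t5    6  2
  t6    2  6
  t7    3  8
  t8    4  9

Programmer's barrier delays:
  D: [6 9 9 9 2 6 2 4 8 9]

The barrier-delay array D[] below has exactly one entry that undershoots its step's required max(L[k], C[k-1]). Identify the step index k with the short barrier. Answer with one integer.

hazard at step 7

[0] required=L[0]=6=6 vs D=6 ok
[1] required=max(L[1]=9,C[0]=4)=9 vs D=9 ok
[2] required=max(L[2]=9,C[1]=3)=9 vs D=9 ok
[3] required=max(L[3]=6,C[2]=9)=9 vs D=9 ok
[4] required=max(L[4]=2,C[3]=2)=2 vs D=2 ok
[5] required=max(L[5]=6,C[4]=2)=6 vs D=6 ok
[6] required=max(L[6]=2,C[5]=2)=2 vs D=2 ok
[7] required=max(L[7]=3,C[6]=6)=6 vs D=4 SHORT
[8] required=max(L[8]=4,C[7]=8)=8 vs D=8 ok
[9] required=C[8]=9=9 vs D=9 ok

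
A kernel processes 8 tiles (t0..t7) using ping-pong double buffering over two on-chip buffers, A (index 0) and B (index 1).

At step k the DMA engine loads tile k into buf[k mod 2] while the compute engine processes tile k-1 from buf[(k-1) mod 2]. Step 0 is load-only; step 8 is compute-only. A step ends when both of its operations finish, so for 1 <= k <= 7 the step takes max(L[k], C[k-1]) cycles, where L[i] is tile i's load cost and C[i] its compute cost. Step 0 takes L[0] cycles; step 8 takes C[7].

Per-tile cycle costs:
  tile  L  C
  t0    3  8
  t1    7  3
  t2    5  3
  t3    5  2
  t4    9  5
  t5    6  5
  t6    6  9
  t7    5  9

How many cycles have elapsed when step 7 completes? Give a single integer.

end_cycle[7] = 51

[0] DMA t0→A (3c) ∥ CU idle ⇒ 3c, clock 3
[1] DMA t1→B (7c) ∥ CU A:t0 (8c) ⇒ 8c, clock 11
[2] DMA t2→A (5c) ∥ CU B:t1 (3c) ⇒ 5c, clock 16
[3] DMA t3→B (5c) ∥ CU A:t2 (3c) ⇒ 5c, clock 21
[4] DMA t4→A (9c) ∥ CU B:t3 (2c) ⇒ 9c, clock 30
[5] DMA t5→B (6c) ∥ CU A:t4 (5c) ⇒ 6c, clock 36
[6] DMA t6→A (6c) ∥ CU B:t5 (5c) ⇒ 6c, clock 42
[7] DMA t7→B (5c) ∥ CU A:t6 (9c) ⇒ 9c, clock 51
[8] DMA idle ∥ CU B:t7 (9c) ⇒ 9c, clock 60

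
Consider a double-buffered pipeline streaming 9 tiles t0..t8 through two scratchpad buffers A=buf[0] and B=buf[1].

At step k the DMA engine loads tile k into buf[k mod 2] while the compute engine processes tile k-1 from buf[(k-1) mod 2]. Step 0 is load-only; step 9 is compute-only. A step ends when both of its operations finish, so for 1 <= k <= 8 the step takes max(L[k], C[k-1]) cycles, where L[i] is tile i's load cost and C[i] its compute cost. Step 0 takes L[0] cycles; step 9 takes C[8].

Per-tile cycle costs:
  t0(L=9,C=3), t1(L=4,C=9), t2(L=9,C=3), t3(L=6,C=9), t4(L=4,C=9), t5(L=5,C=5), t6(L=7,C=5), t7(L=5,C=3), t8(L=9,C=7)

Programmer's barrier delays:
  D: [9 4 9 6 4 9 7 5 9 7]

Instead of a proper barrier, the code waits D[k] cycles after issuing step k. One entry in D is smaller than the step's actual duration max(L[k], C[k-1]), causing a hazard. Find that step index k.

hazard at step 4

k=0 barrier L[0]=9→9c, D[0]=9 ok
k=1 barrier max(L[1]=4,C[0]=3)→4c, D[1]=4 ok
k=2 barrier max(L[2]=9,C[1]=9)→9c, D[2]=9 ok
k=3 barrier max(L[3]=6,C[2]=3)→6c, D[3]=6 ok
k=4 barrier max(L[4]=4,C[3]=9)→9c, D[4]=4 SHORT
k=5 barrier max(L[5]=5,C[4]=9)→9c, D[5]=9 ok
k=6 barrier max(L[6]=7,C[5]=5)→7c, D[6]=7 ok
k=7 barrier max(L[7]=5,C[6]=5)→5c, D[7]=5 ok
k=8 barrier max(L[8]=9,C[7]=3)→9c, D[8]=9 ok
k=9 barrier C[8]=7→7c, D[9]=7 ok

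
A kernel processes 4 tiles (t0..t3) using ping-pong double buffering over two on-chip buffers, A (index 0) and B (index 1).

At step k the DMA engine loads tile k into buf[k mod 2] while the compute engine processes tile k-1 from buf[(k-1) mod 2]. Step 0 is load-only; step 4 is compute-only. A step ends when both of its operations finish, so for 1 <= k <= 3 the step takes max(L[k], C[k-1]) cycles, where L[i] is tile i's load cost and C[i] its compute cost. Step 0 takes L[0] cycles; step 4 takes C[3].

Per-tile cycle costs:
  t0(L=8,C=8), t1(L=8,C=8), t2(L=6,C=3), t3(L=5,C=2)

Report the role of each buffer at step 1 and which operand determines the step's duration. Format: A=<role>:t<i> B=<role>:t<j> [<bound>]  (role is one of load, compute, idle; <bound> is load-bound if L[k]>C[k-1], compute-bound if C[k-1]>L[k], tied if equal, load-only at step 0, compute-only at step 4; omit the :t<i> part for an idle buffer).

step 1: A=compute:t0 B=load:t1 [tied]

  0. 8=8c; end=8; A:t0 B:-
  1. max(8,8)=8c; end=16; A:t0 B:t1
  2. max(6,8)=8c; end=24; A:t2 B:t1
  3. max(5,3)=5c; end=29; A:t2 B:t3
  4. 2=2c; end=31; A:t2 B:t3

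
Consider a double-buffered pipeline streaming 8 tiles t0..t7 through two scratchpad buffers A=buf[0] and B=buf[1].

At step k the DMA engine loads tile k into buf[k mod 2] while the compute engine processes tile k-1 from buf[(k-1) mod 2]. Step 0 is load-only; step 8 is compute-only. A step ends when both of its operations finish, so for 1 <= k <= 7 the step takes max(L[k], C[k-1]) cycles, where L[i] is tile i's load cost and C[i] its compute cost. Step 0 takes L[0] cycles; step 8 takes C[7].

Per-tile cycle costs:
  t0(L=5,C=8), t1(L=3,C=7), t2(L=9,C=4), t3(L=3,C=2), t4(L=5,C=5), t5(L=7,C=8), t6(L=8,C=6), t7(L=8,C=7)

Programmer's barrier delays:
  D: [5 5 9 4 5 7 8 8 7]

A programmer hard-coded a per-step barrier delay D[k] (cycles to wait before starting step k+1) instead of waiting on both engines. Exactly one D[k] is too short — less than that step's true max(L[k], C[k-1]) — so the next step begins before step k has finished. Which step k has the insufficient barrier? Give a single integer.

[0] required=L[0]=5=5 vs D=5 ok
[1] required=max(L[1]=3,C[0]=8)=8 vs D=5 SHORT
[2] required=max(L[2]=9,C[1]=7)=9 vs D=9 ok
[3] required=max(L[3]=3,C[2]=4)=4 vs D=4 ok
[4] required=max(L[4]=5,C[3]=2)=5 vs D=5 ok
[5] required=max(L[5]=7,C[4]=5)=7 vs D=7 ok
[6] required=max(L[6]=8,C[5]=8)=8 vs D=8 ok
[7] required=max(L[7]=8,C[6]=6)=8 vs D=8 ok
[8] required=C[7]=7=7 vs D=7 ok

hazard at step 1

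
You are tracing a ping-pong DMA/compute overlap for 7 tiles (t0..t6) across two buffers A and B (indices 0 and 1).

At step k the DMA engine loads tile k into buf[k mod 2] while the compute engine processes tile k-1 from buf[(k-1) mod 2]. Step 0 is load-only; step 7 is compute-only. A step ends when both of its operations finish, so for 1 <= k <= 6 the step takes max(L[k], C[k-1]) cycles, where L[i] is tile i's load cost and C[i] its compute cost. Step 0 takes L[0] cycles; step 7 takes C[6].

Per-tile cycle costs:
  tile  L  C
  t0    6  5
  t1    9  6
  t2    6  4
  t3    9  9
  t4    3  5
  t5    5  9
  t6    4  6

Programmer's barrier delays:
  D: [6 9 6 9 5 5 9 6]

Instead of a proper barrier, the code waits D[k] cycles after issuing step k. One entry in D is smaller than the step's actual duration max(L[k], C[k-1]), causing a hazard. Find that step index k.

k=0 barrier L[0]=6→6c, D[0]=6 ok
k=1 barrier max(L[1]=9,C[0]=5)→9c, D[1]=9 ok
k=2 barrier max(L[2]=6,C[1]=6)→6c, D[2]=6 ok
k=3 barrier max(L[3]=9,C[2]=4)→9c, D[3]=9 ok
k=4 barrier max(L[4]=3,C[3]=9)→9c, D[4]=5 SHORT
k=5 barrier max(L[5]=5,C[4]=5)→5c, D[5]=5 ok
k=6 barrier max(L[6]=4,C[5]=9)→9c, D[6]=9 ok
k=7 barrier C[6]=6→6c, D[7]=6 ok

hazard at step 4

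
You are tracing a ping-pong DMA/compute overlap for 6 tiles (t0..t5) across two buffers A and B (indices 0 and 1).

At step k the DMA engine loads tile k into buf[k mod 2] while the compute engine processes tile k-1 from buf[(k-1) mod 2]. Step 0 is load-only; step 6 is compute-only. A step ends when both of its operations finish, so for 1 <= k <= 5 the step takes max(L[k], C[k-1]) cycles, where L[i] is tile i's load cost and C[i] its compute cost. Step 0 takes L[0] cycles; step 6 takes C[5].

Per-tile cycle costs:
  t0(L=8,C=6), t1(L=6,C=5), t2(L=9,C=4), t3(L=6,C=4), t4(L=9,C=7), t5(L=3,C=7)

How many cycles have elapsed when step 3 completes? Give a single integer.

k=0 load=t0/8c comp=- wait=8 total=8
k=1 load=t1/6c comp=t0/6c wait=6 total=14
k=2 load=t2/9c comp=t1/5c wait=9 total=23
k=3 load=t3/6c comp=t2/4c wait=6 total=29
k=4 load=t4/9c comp=t3/4c wait=9 total=38
k=5 load=t5/3c comp=t4/7c wait=7 total=45
k=6 load=- comp=t5/7c wait=7 total=52

end_cycle[3] = 29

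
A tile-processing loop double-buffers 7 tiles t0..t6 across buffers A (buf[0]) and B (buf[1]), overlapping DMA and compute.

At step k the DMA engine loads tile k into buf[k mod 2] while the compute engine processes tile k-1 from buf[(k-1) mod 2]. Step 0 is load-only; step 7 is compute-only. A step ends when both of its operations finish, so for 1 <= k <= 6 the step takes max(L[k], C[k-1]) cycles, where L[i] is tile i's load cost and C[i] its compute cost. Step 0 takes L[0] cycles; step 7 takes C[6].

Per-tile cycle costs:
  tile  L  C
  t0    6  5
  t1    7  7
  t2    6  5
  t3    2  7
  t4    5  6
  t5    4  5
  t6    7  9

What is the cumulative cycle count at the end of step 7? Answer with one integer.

  0. 6=6c; end=6; A:t0 B:-
  1. max(7,5)=7c; end=13; A:t0 B:t1
  2. max(6,7)=7c; end=20; A:t2 B:t1
  3. max(2,5)=5c; end=25; A:t2 B:t3
  4. max(5,7)=7c; end=32; A:t4 B:t3
  5. max(4,6)=6c; end=38; A:t4 B:t5
  6. max(7,5)=7c; end=45; A:t6 B:t5
  7. 9=9c; end=54; A:t6 B:t5

end_cycle[7] = 54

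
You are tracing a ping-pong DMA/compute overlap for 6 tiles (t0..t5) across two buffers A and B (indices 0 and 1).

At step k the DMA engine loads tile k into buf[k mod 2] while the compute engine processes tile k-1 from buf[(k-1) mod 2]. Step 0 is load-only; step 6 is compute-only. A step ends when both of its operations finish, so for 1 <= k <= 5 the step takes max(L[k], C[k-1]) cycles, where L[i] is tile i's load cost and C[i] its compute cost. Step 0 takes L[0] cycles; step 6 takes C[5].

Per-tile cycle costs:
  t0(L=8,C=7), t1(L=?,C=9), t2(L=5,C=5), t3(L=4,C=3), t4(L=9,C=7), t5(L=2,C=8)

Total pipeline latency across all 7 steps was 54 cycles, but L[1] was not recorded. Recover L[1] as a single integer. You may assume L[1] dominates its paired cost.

step 0 → dur = L[0]=8 = 8
step 1 → dur = max(L[1]=?, C[0]=7) = L[1]  (unknown; binding)
step 2 → dur = max(L[2]=5, C[1]=9) = 9
step 3 → dur = max(L[3]=4, C[2]=5) = 5
step 4 → dur = max(L[4]=9, C[3]=3) = 9
step 5 → dur = max(L[5]=2, C[4]=7) = 7
step 6 → dur = C[5]=8 = 8
sum of known step durations = 46
dur[1] = total - known = 54 - 46 = 8
L[1] is the binding max in step 1, so L[1] = dur[1] = 8

L[1] = 8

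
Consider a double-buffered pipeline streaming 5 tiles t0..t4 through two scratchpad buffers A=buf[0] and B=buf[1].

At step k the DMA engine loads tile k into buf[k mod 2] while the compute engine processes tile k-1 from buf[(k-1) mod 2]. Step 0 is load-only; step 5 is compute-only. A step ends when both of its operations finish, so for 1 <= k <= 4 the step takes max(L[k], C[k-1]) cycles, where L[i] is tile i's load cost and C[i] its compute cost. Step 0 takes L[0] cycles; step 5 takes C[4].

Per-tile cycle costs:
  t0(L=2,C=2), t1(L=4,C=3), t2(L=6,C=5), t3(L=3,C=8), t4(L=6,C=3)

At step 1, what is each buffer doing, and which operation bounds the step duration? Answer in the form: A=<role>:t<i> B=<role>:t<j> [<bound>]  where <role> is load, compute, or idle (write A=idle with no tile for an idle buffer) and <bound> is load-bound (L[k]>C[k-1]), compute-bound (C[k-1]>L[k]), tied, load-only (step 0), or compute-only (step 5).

step 0: L[0]=2 → dur=2, Σ=2 | A=load:t0 B=idle [load-only]
step 1: L[1]=4 C[0]=2 → dur=4, Σ=6 | A=compute:t0 B=load:t1 [load-bound]
step 2: L[2]=6 C[1]=3 → dur=6, Σ=12 | A=load:t2 B=compute:t1 [load-bound]
step 3: L[3]=3 C[2]=5 → dur=5, Σ=17 | A=compute:t2 B=load:t3 [compute-bound]
step 4: L[4]=6 C[3]=8 → dur=8, Σ=25 | A=load:t4 B=compute:t3 [compute-bound]
step 5: C[4]=3 → dur=3, Σ=28 | A=compute:t4 B=idle [compute-only]

step 1: A=compute:t0 B=load:t1 [load-bound]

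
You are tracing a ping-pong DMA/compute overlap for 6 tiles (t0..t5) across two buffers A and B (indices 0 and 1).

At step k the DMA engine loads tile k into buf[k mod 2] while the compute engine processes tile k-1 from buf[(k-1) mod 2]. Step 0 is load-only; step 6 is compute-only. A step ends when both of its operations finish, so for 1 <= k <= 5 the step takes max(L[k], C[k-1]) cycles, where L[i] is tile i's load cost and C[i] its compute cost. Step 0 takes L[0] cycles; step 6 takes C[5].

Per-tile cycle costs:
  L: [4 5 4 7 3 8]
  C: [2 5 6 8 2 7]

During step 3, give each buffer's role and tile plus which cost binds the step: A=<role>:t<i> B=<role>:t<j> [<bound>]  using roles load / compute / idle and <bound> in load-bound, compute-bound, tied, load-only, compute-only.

step 3: A=compute:t2 B=load:t3 [load-bound]

  0. 4=4c; end=4; A:t0 B:-
  1. max(5,2)=5c; end=9; A:t0 B:t1
  2. max(4,5)=5c; end=14; A:t2 B:t1
  3. max(7,6)=7c; end=21; A:t2 B:t3
  4. max(3,8)=8c; end=29; A:t4 B:t3
  5. max(8,2)=8c; end=37; A:t4 B:t5
  6. 7=7c; end=44; A:t4 B:t5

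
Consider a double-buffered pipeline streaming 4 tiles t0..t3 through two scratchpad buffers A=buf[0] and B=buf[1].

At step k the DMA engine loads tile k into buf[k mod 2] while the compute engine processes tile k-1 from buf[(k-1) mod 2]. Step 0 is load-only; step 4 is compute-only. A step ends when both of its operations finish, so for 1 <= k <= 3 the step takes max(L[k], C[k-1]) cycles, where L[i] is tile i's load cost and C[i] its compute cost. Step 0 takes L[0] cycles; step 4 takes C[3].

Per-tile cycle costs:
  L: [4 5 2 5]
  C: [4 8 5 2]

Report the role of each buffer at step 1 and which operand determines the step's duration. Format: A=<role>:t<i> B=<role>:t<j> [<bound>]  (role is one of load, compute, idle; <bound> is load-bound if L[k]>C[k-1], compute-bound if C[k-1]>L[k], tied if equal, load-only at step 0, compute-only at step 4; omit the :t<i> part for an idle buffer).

  0. 4=4c; end=4; A:t0 B:-
  1. max(5,4)=5c; end=9; A:t0 B:t1
  2. max(2,8)=8c; end=17; A:t2 B:t1
  3. max(5,5)=5c; end=22; A:t2 B:t3
  4. 2=2c; end=24; A:t2 B:t3

step 1: A=compute:t0 B=load:t1 [load-bound]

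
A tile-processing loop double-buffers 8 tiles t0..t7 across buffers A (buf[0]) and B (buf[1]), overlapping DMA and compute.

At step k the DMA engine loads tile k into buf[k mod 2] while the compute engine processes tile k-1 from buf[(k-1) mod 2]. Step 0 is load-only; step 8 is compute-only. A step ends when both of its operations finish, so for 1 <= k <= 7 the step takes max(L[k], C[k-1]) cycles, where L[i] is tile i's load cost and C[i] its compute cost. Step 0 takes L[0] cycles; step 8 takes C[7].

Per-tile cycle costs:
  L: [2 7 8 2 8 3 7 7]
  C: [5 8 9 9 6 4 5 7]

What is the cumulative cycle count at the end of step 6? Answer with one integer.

[0] DMA t0→A (2c) ∥ CU idle ⇒ 2c, clock 2
[1] DMA t1→B (7c) ∥ CU A:t0 (5c) ⇒ 7c, clock 9
[2] DMA t2→A (8c) ∥ CU B:t1 (8c) ⇒ 8c, clock 17
[3] DMA t3→B (2c) ∥ CU A:t2 (9c) ⇒ 9c, clock 26
[4] DMA t4→A (8c) ∥ CU B:t3 (9c) ⇒ 9c, clock 35
[5] DMA t5→B (3c) ∥ CU A:t4 (6c) ⇒ 6c, clock 41
[6] DMA t6→A (7c) ∥ CU B:t5 (4c) ⇒ 7c, clock 48
[7] DMA t7→B (7c) ∥ CU A:t6 (5c) ⇒ 7c, clock 55
[8] DMA idle ∥ CU B:t7 (7c) ⇒ 7c, clock 62

end_cycle[6] = 48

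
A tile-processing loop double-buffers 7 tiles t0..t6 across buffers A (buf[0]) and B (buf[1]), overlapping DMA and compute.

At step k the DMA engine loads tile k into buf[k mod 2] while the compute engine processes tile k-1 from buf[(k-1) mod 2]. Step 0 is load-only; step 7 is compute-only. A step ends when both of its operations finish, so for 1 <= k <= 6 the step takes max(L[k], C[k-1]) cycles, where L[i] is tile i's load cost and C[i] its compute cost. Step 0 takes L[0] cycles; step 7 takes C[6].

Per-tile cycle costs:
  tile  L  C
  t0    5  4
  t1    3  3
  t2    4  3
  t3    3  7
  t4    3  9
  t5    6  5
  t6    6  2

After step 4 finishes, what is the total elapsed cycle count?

end_cycle[4] = 23

step 0: L[0]=5 → dur=5, Σ=5 | A=load:t0 B=idle [load-only]
step 1: L[1]=3 C[0]=4 → dur=4, Σ=9 | A=compute:t0 B=load:t1 [compute-bound]
step 2: L[2]=4 C[1]=3 → dur=4, Σ=13 | A=load:t2 B=compute:t1 [load-bound]
step 3: L[3]=3 C[2]=3 → dur=3, Σ=16 | A=compute:t2 B=load:t3 [tied]
step 4: L[4]=3 C[3]=7 → dur=7, Σ=23 | A=load:t4 B=compute:t3 [compute-bound]
step 5: L[5]=6 C[4]=9 → dur=9, Σ=32 | A=compute:t4 B=load:t5 [compute-bound]
step 6: L[6]=6 C[5]=5 → dur=6, Σ=38 | A=load:t6 B=compute:t5 [load-bound]
step 7: C[6]=2 → dur=2, Σ=40 | A=compute:t6 B=idle [compute-only]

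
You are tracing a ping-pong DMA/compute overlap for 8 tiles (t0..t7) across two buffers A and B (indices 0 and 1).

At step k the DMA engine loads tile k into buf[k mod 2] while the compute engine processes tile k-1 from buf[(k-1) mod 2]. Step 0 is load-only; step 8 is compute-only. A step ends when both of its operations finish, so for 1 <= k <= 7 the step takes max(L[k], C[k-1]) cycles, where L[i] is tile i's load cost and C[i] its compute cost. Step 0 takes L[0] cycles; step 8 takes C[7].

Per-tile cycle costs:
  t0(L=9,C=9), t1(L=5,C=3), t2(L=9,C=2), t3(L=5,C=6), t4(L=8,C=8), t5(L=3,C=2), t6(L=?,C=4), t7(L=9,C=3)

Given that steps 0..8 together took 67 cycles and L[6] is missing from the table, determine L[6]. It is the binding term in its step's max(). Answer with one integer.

L[6] = 7

step 0 → dur = L[0]=9 = 9
step 1 → dur = max(L[1]=5, C[0]=9) = 9
step 2 → dur = max(L[2]=9, C[1]=3) = 9
step 3 → dur = max(L[3]=5, C[2]=2) = 5
step 4 → dur = max(L[4]=8, C[3]=6) = 8
step 5 → dur = max(L[5]=3, C[4]=8) = 8
step 6 → dur = max(L[6]=?, C[5]=2) = L[6]  (unknown; binding)
step 7 → dur = max(L[7]=9, C[6]=4) = 9
step 8 → dur = C[7]=3 = 3
sum of known step durations = 60
dur[6] = total - known = 67 - 60 = 7
L[6] is the binding max in step 6, so L[6] = dur[6] = 7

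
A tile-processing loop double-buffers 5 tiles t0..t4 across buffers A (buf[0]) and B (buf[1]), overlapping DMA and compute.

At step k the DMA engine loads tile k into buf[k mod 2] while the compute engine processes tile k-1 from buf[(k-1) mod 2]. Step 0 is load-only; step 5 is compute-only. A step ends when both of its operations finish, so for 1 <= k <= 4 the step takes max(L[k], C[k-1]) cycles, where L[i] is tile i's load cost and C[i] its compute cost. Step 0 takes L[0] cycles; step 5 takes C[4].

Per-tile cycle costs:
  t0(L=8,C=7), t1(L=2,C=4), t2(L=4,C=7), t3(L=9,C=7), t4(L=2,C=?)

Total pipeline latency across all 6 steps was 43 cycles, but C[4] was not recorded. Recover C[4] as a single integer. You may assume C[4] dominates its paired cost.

step 0 | dur = L[0]=8 = 8
step 1 | dur = max(L[1]=2, C[0]=7) = 7
step 2 | dur = max(L[2]=4, C[1]=4) = 4
step 3 | dur = max(L[3]=9, C[2]=7) = 9
step 4 | dur = max(L[4]=2, C[3]=7) = 7
step 5 | dur = C[4]=? = C[4]  (unknown; binding)
sum of known step durations = 35
dur[5] = total - known = 43 - 35 = 8
C[4] is the binding max in step 5, so C[4] = dur[5] = 8

C[4] = 8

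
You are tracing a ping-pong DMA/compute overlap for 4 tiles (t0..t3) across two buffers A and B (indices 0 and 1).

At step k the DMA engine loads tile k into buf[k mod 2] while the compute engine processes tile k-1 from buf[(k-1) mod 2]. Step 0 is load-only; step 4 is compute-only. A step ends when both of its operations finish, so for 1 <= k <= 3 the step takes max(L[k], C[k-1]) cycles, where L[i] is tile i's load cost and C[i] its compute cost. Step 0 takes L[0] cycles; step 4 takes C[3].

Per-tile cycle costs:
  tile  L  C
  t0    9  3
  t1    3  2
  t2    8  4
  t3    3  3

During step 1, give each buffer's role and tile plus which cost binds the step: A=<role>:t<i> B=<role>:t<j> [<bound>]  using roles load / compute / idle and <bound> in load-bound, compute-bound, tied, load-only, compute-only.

step 0: L[0]=9 → dur=9, Σ=9 | A=load:t0 B=idle [load-only]
step 1: L[1]=3 C[0]=3 → dur=3, Σ=12 | A=compute:t0 B=load:t1 [tied]
step 2: L[2]=8 C[1]=2 → dur=8, Σ=20 | A=load:t2 B=compute:t1 [load-bound]
step 3: L[3]=3 C[2]=4 → dur=4, Σ=24 | A=compute:t2 B=load:t3 [compute-bound]
step 4: C[3]=3 → dur=3, Σ=27 | A=idle B=compute:t3 [compute-only]

step 1: A=compute:t0 B=load:t1 [tied]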